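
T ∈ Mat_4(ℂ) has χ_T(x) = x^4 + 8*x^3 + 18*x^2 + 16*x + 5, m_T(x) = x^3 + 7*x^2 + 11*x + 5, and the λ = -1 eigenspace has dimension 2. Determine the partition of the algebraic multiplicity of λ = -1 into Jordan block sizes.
Block sizes for λ = -1: [2, 1]

Step 1 — from the characteristic polynomial, algebraic multiplicity of λ = -1 is 3. From dim ker(T − (-1)·I) = 2, there are exactly 2 Jordan blocks for λ = -1.
Step 2 — from the minimal polynomial, the factor (x + 1)^2 tells us the largest block for λ = -1 has size 2.
Step 3 — with total size 3, 2 blocks, and largest block 2, the block sizes (in nonincreasing order) are [2, 1].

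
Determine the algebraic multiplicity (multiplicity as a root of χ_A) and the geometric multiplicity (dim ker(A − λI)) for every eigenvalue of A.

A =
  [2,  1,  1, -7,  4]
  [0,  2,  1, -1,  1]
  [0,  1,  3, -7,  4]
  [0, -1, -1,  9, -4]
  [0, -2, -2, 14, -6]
λ = 2: alg = 5, geom = 3

Step 1 — factor the characteristic polynomial to read off the algebraic multiplicities:
  χ_A(x) = (x - 2)^5

Step 2 — compute geometric multiplicities via the rank-nullity identity g(λ) = n − rank(A − λI):
  rank(A − (2)·I) = 2, so dim ker(A − (2)·I) = n − 2 = 3

Summary:
  λ = 2: algebraic multiplicity = 5, geometric multiplicity = 3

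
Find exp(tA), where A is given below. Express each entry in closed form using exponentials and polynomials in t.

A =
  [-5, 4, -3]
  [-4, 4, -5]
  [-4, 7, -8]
e^{tA} =
  [-2*t*exp(-3*t) + exp(-3*t), -t^2*exp(-3*t)/2 + 4*t*exp(-3*t), t^2*exp(-3*t)/2 - 3*t*exp(-3*t)]
  [-4*t*exp(-3*t), -t^2*exp(-3*t) + 7*t*exp(-3*t) + exp(-3*t), t^2*exp(-3*t) - 5*t*exp(-3*t)]
  [-4*t*exp(-3*t), -t^2*exp(-3*t) + 7*t*exp(-3*t), t^2*exp(-3*t) - 5*t*exp(-3*t) + exp(-3*t)]

Strategy: write A = P · J · P⁻¹ where J is a Jordan canonical form, so e^{tA} = P · e^{tJ} · P⁻¹, and e^{tJ} can be computed block-by-block.

A has Jordan form
J =
  [-3,  1,  0]
  [ 0, -3,  1]
  [ 0,  0, -3]
(up to reordering of blocks).

Per-block formulas:
  For a 3×3 Jordan block J_3(-3): exp(t · J_3(-3)) = e^(-3t)·(I + t·N + (t^2/2)·N^2), where N is the 3×3 nilpotent shift.

After assembling e^{tJ} and conjugating by P, we get:

e^{tA} =
  [-2*t*exp(-3*t) + exp(-3*t), -t^2*exp(-3*t)/2 + 4*t*exp(-3*t), t^2*exp(-3*t)/2 - 3*t*exp(-3*t)]
  [-4*t*exp(-3*t), -t^2*exp(-3*t) + 7*t*exp(-3*t) + exp(-3*t), t^2*exp(-3*t) - 5*t*exp(-3*t)]
  [-4*t*exp(-3*t), -t^2*exp(-3*t) + 7*t*exp(-3*t), t^2*exp(-3*t) - 5*t*exp(-3*t) + exp(-3*t)]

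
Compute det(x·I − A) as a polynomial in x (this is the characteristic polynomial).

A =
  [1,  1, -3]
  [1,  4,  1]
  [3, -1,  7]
x^3 - 12*x^2 + 48*x - 64

Expanding det(x·I − A) (e.g. by cofactor expansion or by noting that A is similar to its Jordan form J, which has the same characteristic polynomial as A) gives
  χ_A(x) = x^3 - 12*x^2 + 48*x - 64
which factors as (x - 4)^3. The eigenvalues (with algebraic multiplicities) are λ = 4 with multiplicity 3.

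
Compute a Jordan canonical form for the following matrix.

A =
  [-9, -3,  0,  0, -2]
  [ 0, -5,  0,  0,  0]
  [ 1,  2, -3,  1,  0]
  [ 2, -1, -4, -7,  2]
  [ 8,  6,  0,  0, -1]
J_2(-5) ⊕ J_2(-5) ⊕ J_1(-5)

The characteristic polynomial is
  det(x·I − A) = x^5 + 25*x^4 + 250*x^3 + 1250*x^2 + 3125*x + 3125 = (x + 5)^5

Eigenvalues and multiplicities (the geometric multiplicity of λ is n − rank(A − λI), which equals the number of Jordan blocks for λ):
  λ = -5: algebraic multiplicity = 5, geometric multiplicity = 3

Determining the block sizes for each eigenvalue:
  λ = -5: with am = 5 and gm = 3, the partition is not yet determined (e.g. several partitions of 5 into 3 parts exist). Let N = A − (-5)·I. Computing rank(N^1) = 2, rank(N^2) = 0; the number of blocks of size ≥ j is rank(N^{j−1}) − rank(N^j), giving [3, 2]. So we have 2 block(s) of size 2, 1 block(s) of size 1 → block sizes [2, 2, 1]

Assembling the blocks gives a Jordan form
J =
  [-5,  1,  0,  0,  0]
  [ 0, -5,  0,  0,  0]
  [ 0,  0, -5,  1,  0]
  [ 0,  0,  0, -5,  0]
  [ 0,  0,  0,  0, -5]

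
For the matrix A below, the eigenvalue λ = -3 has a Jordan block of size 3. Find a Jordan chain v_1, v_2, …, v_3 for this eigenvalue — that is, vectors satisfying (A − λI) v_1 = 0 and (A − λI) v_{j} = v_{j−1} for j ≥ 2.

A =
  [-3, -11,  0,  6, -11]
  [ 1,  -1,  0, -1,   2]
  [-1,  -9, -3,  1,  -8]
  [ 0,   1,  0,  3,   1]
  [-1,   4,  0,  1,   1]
A Jordan chain for λ = -3 of length 3:
v_1 = (0, 0, -1, 0, 0)ᵀ
v_2 = (0, 1, -1, 0, -1)ᵀ
v_3 = (1, 0, 0, 0, 0)ᵀ

Let N = A − (-3)·I. We want v_3 with N^3 v_3 = 0 but N^2 v_3 ≠ 0; then v_{j-1} := N · v_j for j = 3, …, 2.

Pick v_3 = (1, 0, 0, 0, 0)ᵀ.
Then v_2 = N · v_3 = (0, 1, -1, 0, -1)ᵀ.
Then v_1 = N · v_2 = (0, 0, -1, 0, 0)ᵀ.

Sanity check: (A − (-3)·I) v_1 = (0, 0, 0, 0, 0)ᵀ = 0. ✓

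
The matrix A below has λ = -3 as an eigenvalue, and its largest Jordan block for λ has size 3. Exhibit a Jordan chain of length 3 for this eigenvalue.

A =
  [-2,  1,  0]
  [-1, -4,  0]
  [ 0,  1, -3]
A Jordan chain for λ = -3 of length 3:
v_1 = (0, 0, -1)ᵀ
v_2 = (1, -1, 0)ᵀ
v_3 = (1, 0, 0)ᵀ

Let N = A − (-3)·I. We want v_3 with N^3 v_3 = 0 but N^2 v_3 ≠ 0; then v_{j-1} := N · v_j for j = 3, …, 2.

Pick v_3 = (1, 0, 0)ᵀ.
Then v_2 = N · v_3 = (1, -1, 0)ᵀ.
Then v_1 = N · v_2 = (0, 0, -1)ᵀ.

Sanity check: (A − (-3)·I) v_1 = (0, 0, 0)ᵀ = 0. ✓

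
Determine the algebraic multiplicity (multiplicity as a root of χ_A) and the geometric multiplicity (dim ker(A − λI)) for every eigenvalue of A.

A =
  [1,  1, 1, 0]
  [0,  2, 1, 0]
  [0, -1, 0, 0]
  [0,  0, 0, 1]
λ = 1: alg = 4, geom = 3

Step 1 — factor the characteristic polynomial to read off the algebraic multiplicities:
  χ_A(x) = (x - 1)^4

Step 2 — compute geometric multiplicities via the rank-nullity identity g(λ) = n − rank(A − λI):
  rank(A − (1)·I) = 1, so dim ker(A − (1)·I) = n − 1 = 3

Summary:
  λ = 1: algebraic multiplicity = 4, geometric multiplicity = 3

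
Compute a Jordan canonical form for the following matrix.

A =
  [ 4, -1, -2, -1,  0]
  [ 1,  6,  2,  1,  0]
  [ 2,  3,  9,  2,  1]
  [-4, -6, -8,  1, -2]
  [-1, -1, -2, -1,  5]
J_2(5) ⊕ J_2(5) ⊕ J_1(5)

The characteristic polynomial is
  det(x·I − A) = x^5 - 25*x^4 + 250*x^3 - 1250*x^2 + 3125*x - 3125 = (x - 5)^5

Eigenvalues and multiplicities (the geometric multiplicity of λ is n − rank(A − λI), which equals the number of Jordan blocks for λ):
  λ = 5: algebraic multiplicity = 5, geometric multiplicity = 3

Determining the block sizes for each eigenvalue:
  λ = 5: with am = 5 and gm = 3, the partition is not yet determined (e.g. several partitions of 5 into 3 parts exist). Let N = A − (5)·I. Computing rank(N^1) = 2, rank(N^2) = 0; the number of blocks of size ≥ j is rank(N^{j−1}) − rank(N^j), giving [3, 2]. So we have 2 block(s) of size 2, 1 block(s) of size 1 → block sizes [2, 2, 1]

Assembling the blocks gives a Jordan form
J =
  [5, 1, 0, 0, 0]
  [0, 5, 0, 0, 0]
  [0, 0, 5, 1, 0]
  [0, 0, 0, 5, 0]
  [0, 0, 0, 0, 5]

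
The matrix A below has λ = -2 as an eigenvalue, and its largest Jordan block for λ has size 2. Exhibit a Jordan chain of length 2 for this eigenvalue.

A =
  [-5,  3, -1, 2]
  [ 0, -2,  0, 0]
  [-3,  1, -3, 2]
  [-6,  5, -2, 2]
A Jordan chain for λ = -2 of length 2:
v_1 = (-3, 0, -3, -6)ᵀ
v_2 = (1, 0, 0, 0)ᵀ

Let N = A − (-2)·I. We want v_2 with N^2 v_2 = 0 but N^1 v_2 ≠ 0; then v_{j-1} := N · v_j for j = 2, …, 2.

Pick v_2 = (1, 0, 0, 0)ᵀ.
Then v_1 = N · v_2 = (-3, 0, -3, -6)ᵀ.

Sanity check: (A − (-2)·I) v_1 = (0, 0, 0, 0)ᵀ = 0. ✓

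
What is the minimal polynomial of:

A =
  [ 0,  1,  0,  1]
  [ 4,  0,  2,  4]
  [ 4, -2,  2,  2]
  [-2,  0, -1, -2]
x^3

The characteristic polynomial is χ_A(x) = x^4, so the eigenvalues are known. The minimal polynomial is
  m_A(x) = Π_λ (x − λ)^{k_λ}
where k_λ is the size of the *largest* Jordan block for λ (equivalently, the smallest k with (A − λI)^k v = 0 for every generalised eigenvector v of λ).

  λ = 0: largest Jordan block has size 3, contributing (x − 0)^3

So m_A(x) = x^3 = x^3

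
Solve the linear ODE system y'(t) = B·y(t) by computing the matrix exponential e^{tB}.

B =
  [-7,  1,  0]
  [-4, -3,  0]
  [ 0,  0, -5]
e^{tB} =
  [-2*t*exp(-5*t) + exp(-5*t), t*exp(-5*t), 0]
  [-4*t*exp(-5*t), 2*t*exp(-5*t) + exp(-5*t), 0]
  [0, 0, exp(-5*t)]

Strategy: write B = P · J · P⁻¹ where J is a Jordan canonical form, so e^{tB} = P · e^{tJ} · P⁻¹, and e^{tJ} can be computed block-by-block.

B has Jordan form
J =
  [-5,  1,  0]
  [ 0, -5,  0]
  [ 0,  0, -5]
(up to reordering of blocks).

Per-block formulas:
  For a 2×2 Jordan block J_2(-5): exp(t · J_2(-5)) = e^(-5t)·(I + t·N), where N is the 2×2 nilpotent shift.
  For a 1×1 block at λ = -5: exp(t · [-5]) = [e^(-5t)].

After assembling e^{tJ} and conjugating by P, we get:

e^{tB} =
  [-2*t*exp(-5*t) + exp(-5*t), t*exp(-5*t), 0]
  [-4*t*exp(-5*t), 2*t*exp(-5*t) + exp(-5*t), 0]
  [0, 0, exp(-5*t)]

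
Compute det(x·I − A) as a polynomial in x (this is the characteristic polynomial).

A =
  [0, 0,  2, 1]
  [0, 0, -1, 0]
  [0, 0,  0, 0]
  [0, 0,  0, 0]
x^4

Expanding det(x·I − A) (e.g. by cofactor expansion or by noting that A is similar to its Jordan form J, which has the same characteristic polynomial as A) gives
  χ_A(x) = x^4
which factors as x^4. The eigenvalues (with algebraic multiplicities) are λ = 0 with multiplicity 4.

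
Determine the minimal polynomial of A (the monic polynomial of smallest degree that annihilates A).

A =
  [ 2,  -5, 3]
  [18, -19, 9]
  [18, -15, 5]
x^2 + 8*x + 16

The characteristic polynomial is χ_A(x) = (x + 4)^3, so the eigenvalues are known. The minimal polynomial is
  m_A(x) = Π_λ (x − λ)^{k_λ}
where k_λ is the size of the *largest* Jordan block for λ (equivalently, the smallest k with (A − λI)^k v = 0 for every generalised eigenvector v of λ).

  λ = -4: largest Jordan block has size 2, contributing (x + 4)^2

So m_A(x) = (x + 4)^2 = x^2 + 8*x + 16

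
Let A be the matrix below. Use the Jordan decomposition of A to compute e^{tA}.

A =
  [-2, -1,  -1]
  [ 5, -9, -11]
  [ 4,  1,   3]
e^{tA} =
  [3*t*exp(-5*t) + exp(-5*t), -t*exp(-5*t), -t*exp(-5*t)]
  [12*t*exp(-5*t) - exp(2*t) + exp(-5*t), -4*t*exp(-5*t) + exp(-5*t), -4*t*exp(-5*t) - exp(2*t) + exp(-5*t)]
  [-3*t*exp(-5*t) + exp(2*t) - exp(-5*t), t*exp(-5*t), t*exp(-5*t) + exp(2*t)]

Strategy: write A = P · J · P⁻¹ where J is a Jordan canonical form, so e^{tA} = P · e^{tJ} · P⁻¹, and e^{tJ} can be computed block-by-block.

A has Jordan form
J =
  [-5,  1, 0]
  [ 0, -5, 0]
  [ 0,  0, 2]
(up to reordering of blocks).

Per-block formulas:
  For a 2×2 Jordan block J_2(-5): exp(t · J_2(-5)) = e^(-5t)·(I + t·N), where N is the 2×2 nilpotent shift.
  For a 1×1 block at λ = 2: exp(t · [2]) = [e^(2t)].

After assembling e^{tJ} and conjugating by P, we get:

e^{tA} =
  [3*t*exp(-5*t) + exp(-5*t), -t*exp(-5*t), -t*exp(-5*t)]
  [12*t*exp(-5*t) - exp(2*t) + exp(-5*t), -4*t*exp(-5*t) + exp(-5*t), -4*t*exp(-5*t) - exp(2*t) + exp(-5*t)]
  [-3*t*exp(-5*t) + exp(2*t) - exp(-5*t), t*exp(-5*t), t*exp(-5*t) + exp(2*t)]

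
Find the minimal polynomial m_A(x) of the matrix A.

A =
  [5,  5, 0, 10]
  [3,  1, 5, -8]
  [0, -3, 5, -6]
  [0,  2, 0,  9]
x^3 - 15*x^2 + 75*x - 125

The characteristic polynomial is χ_A(x) = (x - 5)^4, so the eigenvalues are known. The minimal polynomial is
  m_A(x) = Π_λ (x − λ)^{k_λ}
where k_λ is the size of the *largest* Jordan block for λ (equivalently, the smallest k with (A − λI)^k v = 0 for every generalised eigenvector v of λ).

  λ = 5: largest Jordan block has size 3, contributing (x − 5)^3

So m_A(x) = (x - 5)^3 = x^3 - 15*x^2 + 75*x - 125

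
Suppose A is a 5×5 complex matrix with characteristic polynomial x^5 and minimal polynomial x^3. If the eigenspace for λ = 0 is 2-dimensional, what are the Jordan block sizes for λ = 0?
Block sizes for λ = 0: [3, 2]

Step 1 — from the characteristic polynomial, algebraic multiplicity of λ = 0 is 5. From dim ker(A − (0)·I) = 2, there are exactly 2 Jordan blocks for λ = 0.
Step 2 — from the minimal polynomial, the factor (x − 0)^3 tells us the largest block for λ = 0 has size 3.
Step 3 — with total size 5, 2 blocks, and largest block 3, the block sizes (in nonincreasing order) are [3, 2].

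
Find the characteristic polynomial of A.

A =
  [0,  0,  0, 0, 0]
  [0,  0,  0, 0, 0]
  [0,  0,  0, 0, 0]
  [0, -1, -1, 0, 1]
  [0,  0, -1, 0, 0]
x^5

Expanding det(x·I − A) (e.g. by cofactor expansion or by noting that A is similar to its Jordan form J, which has the same characteristic polynomial as A) gives
  χ_A(x) = x^5
which factors as x^5. The eigenvalues (with algebraic multiplicities) are λ = 0 with multiplicity 5.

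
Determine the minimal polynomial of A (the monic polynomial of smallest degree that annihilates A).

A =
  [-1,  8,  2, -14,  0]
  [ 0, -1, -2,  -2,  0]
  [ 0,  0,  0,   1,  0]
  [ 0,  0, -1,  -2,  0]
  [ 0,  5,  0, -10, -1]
x^2 + 2*x + 1

The characteristic polynomial is χ_A(x) = (x + 1)^5, so the eigenvalues are known. The minimal polynomial is
  m_A(x) = Π_λ (x − λ)^{k_λ}
where k_λ is the size of the *largest* Jordan block for λ (equivalently, the smallest k with (A − λI)^k v = 0 for every generalised eigenvector v of λ).

  λ = -1: largest Jordan block has size 2, contributing (x + 1)^2

So m_A(x) = (x + 1)^2 = x^2 + 2*x + 1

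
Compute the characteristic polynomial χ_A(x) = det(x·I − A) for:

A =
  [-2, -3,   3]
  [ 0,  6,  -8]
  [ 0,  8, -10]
x^3 + 6*x^2 + 12*x + 8

Expanding det(x·I − A) (e.g. by cofactor expansion or by noting that A is similar to its Jordan form J, which has the same characteristic polynomial as A) gives
  χ_A(x) = x^3 + 6*x^2 + 12*x + 8
which factors as (x + 2)^3. The eigenvalues (with algebraic multiplicities) are λ = -2 with multiplicity 3.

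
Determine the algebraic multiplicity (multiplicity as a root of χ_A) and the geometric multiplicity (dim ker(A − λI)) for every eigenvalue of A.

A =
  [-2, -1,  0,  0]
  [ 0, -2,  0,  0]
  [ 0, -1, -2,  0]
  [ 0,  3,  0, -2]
λ = -2: alg = 4, geom = 3

Step 1 — factor the characteristic polynomial to read off the algebraic multiplicities:
  χ_A(x) = (x + 2)^4

Step 2 — compute geometric multiplicities via the rank-nullity identity g(λ) = n − rank(A − λI):
  rank(A − (-2)·I) = 1, so dim ker(A − (-2)·I) = n − 1 = 3

Summary:
  λ = -2: algebraic multiplicity = 4, geometric multiplicity = 3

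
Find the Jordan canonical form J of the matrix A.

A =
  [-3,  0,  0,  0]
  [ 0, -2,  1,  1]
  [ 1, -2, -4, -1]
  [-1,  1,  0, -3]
J_3(-3) ⊕ J_1(-3)

The characteristic polynomial is
  det(x·I − A) = x^4 + 12*x^3 + 54*x^2 + 108*x + 81 = (x + 3)^4

Eigenvalues and multiplicities (the geometric multiplicity of λ is n − rank(A − λI), which equals the number of Jordan blocks for λ):
  λ = -3: algebraic multiplicity = 4, geometric multiplicity = 2

Determining the block sizes for each eigenvalue:
  λ = -3: with am = 4 and gm = 2, the partition is not yet determined (e.g. several partitions of 4 into 2 parts exist). Let N = A − (-3)·I. Computing rank(N^1) = 2, rank(N^2) = 1, rank(N^3) = 0; the number of blocks of size ≥ j is rank(N^{j−1}) − rank(N^j), giving [2, 1, 1]. So we have 1 block(s) of size 3, 1 block(s) of size 1 → block sizes [3, 1]

Assembling the blocks gives a Jordan form
J =
  [-3,  1,  0,  0]
  [ 0, -3,  1,  0]
  [ 0,  0, -3,  0]
  [ 0,  0,  0, -3]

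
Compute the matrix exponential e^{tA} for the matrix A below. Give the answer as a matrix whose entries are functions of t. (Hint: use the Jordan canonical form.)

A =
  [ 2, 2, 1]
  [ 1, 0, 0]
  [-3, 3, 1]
e^{tA} =
  [t*exp(t) + exp(t), 3*t^2*exp(t)/2 + 2*t*exp(t), t^2*exp(t)/2 + t*exp(t)]
  [t*exp(t), 3*t^2*exp(t)/2 - t*exp(t) + exp(t), t^2*exp(t)/2]
  [-3*t*exp(t), -9*t^2*exp(t)/2 + 3*t*exp(t), -3*t^2*exp(t)/2 + exp(t)]

Strategy: write A = P · J · P⁻¹ where J is a Jordan canonical form, so e^{tA} = P · e^{tJ} · P⁻¹, and e^{tJ} can be computed block-by-block.

A has Jordan form
J =
  [1, 1, 0]
  [0, 1, 1]
  [0, 0, 1]
(up to reordering of blocks).

Per-block formulas:
  For a 3×3 Jordan block J_3(1): exp(t · J_3(1)) = e^(1t)·(I + t·N + (t^2/2)·N^2), where N is the 3×3 nilpotent shift.

After assembling e^{tJ} and conjugating by P, we get:

e^{tA} =
  [t*exp(t) + exp(t), 3*t^2*exp(t)/2 + 2*t*exp(t), t^2*exp(t)/2 + t*exp(t)]
  [t*exp(t), 3*t^2*exp(t)/2 - t*exp(t) + exp(t), t^2*exp(t)/2]
  [-3*t*exp(t), -9*t^2*exp(t)/2 + 3*t*exp(t), -3*t^2*exp(t)/2 + exp(t)]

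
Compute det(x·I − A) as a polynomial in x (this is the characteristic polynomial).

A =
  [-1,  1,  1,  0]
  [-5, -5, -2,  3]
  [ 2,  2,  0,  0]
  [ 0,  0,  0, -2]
x^4 + 8*x^3 + 24*x^2 + 32*x + 16

Expanding det(x·I − A) (e.g. by cofactor expansion or by noting that A is similar to its Jordan form J, which has the same characteristic polynomial as A) gives
  χ_A(x) = x^4 + 8*x^3 + 24*x^2 + 32*x + 16
which factors as (x + 2)^4. The eigenvalues (with algebraic multiplicities) are λ = -2 with multiplicity 4.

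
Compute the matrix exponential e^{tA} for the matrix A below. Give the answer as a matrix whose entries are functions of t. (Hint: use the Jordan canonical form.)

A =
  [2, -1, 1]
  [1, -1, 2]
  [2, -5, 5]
e^{tA} =
  [t^2*exp(2*t)/2 + exp(2*t), -t^2*exp(2*t) - t*exp(2*t), t^2*exp(2*t)/2 + t*exp(2*t)]
  [t^2*exp(2*t)/2 + t*exp(2*t), -t^2*exp(2*t) - 3*t*exp(2*t) + exp(2*t), t^2*exp(2*t)/2 + 2*t*exp(2*t)]
  [t^2*exp(2*t)/2 + 2*t*exp(2*t), -t^2*exp(2*t) - 5*t*exp(2*t), t^2*exp(2*t)/2 + 3*t*exp(2*t) + exp(2*t)]

Strategy: write A = P · J · P⁻¹ where J is a Jordan canonical form, so e^{tA} = P · e^{tJ} · P⁻¹, and e^{tJ} can be computed block-by-block.

A has Jordan form
J =
  [2, 1, 0]
  [0, 2, 1]
  [0, 0, 2]
(up to reordering of blocks).

Per-block formulas:
  For a 3×3 Jordan block J_3(2): exp(t · J_3(2)) = e^(2t)·(I + t·N + (t^2/2)·N^2), where N is the 3×3 nilpotent shift.

After assembling e^{tJ} and conjugating by P, we get:

e^{tA} =
  [t^2*exp(2*t)/2 + exp(2*t), -t^2*exp(2*t) - t*exp(2*t), t^2*exp(2*t)/2 + t*exp(2*t)]
  [t^2*exp(2*t)/2 + t*exp(2*t), -t^2*exp(2*t) - 3*t*exp(2*t) + exp(2*t), t^2*exp(2*t)/2 + 2*t*exp(2*t)]
  [t^2*exp(2*t)/2 + 2*t*exp(2*t), -t^2*exp(2*t) - 5*t*exp(2*t), t^2*exp(2*t)/2 + 3*t*exp(2*t) + exp(2*t)]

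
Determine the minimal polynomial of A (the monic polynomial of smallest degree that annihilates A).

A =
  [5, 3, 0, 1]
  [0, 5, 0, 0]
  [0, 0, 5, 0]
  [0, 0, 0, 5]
x^2 - 10*x + 25

The characteristic polynomial is χ_A(x) = (x - 5)^4, so the eigenvalues are known. The minimal polynomial is
  m_A(x) = Π_λ (x − λ)^{k_λ}
where k_λ is the size of the *largest* Jordan block for λ (equivalently, the smallest k with (A − λI)^k v = 0 for every generalised eigenvector v of λ).

  λ = 5: largest Jordan block has size 2, contributing (x − 5)^2

So m_A(x) = (x - 5)^2 = x^2 - 10*x + 25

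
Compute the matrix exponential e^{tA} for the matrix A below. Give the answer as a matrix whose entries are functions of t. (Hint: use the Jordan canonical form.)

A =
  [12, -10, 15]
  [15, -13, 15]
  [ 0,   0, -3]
e^{tA} =
  [3*exp(2*t) - 2*exp(-3*t), -2*exp(2*t) + 2*exp(-3*t), 3*exp(2*t) - 3*exp(-3*t)]
  [3*exp(2*t) - 3*exp(-3*t), -2*exp(2*t) + 3*exp(-3*t), 3*exp(2*t) - 3*exp(-3*t)]
  [0, 0, exp(-3*t)]

Strategy: write A = P · J · P⁻¹ where J is a Jordan canonical form, so e^{tA} = P · e^{tJ} · P⁻¹, and e^{tJ} can be computed block-by-block.

A has Jordan form
J =
  [-3,  0, 0]
  [ 0, -3, 0]
  [ 0,  0, 2]
(up to reordering of blocks).

Per-block formulas:
  For a 1×1 block at λ = 2: exp(t · [2]) = [e^(2t)].
  For a 1×1 block at λ = -3: exp(t · [-3]) = [e^(-3t)].

After assembling e^{tJ} and conjugating by P, we get:

e^{tA} =
  [3*exp(2*t) - 2*exp(-3*t), -2*exp(2*t) + 2*exp(-3*t), 3*exp(2*t) - 3*exp(-3*t)]
  [3*exp(2*t) - 3*exp(-3*t), -2*exp(2*t) + 3*exp(-3*t), 3*exp(2*t) - 3*exp(-3*t)]
  [0, 0, exp(-3*t)]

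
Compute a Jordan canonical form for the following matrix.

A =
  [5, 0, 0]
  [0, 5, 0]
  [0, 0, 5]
J_1(5) ⊕ J_1(5) ⊕ J_1(5)

The characteristic polynomial is
  det(x·I − A) = x^3 - 15*x^2 + 75*x - 125 = (x - 5)^3

Eigenvalues and multiplicities (the geometric multiplicity of λ is n − rank(A − λI), which equals the number of Jordan blocks for λ):
  λ = 5: algebraic multiplicity = 3, geometric multiplicity = 3

Determining the block sizes for each eigenvalue:
  λ = 5: gm = am = 3, so every block has size 1 → block sizes [1, 1, 1]

Assembling the blocks gives a Jordan form
J =
  [5, 0, 0]
  [0, 5, 0]
  [0, 0, 5]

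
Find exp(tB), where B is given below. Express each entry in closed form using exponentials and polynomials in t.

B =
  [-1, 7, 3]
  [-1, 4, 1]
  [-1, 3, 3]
e^{tB} =
  [-t^2*exp(2*t)/2 - 3*t*exp(2*t) + exp(2*t), t^2*exp(2*t) + 7*t*exp(2*t), t^2*exp(2*t)/2 + 3*t*exp(2*t)]
  [-t*exp(2*t), 2*t*exp(2*t) + exp(2*t), t*exp(2*t)]
  [-t^2*exp(2*t)/2 - t*exp(2*t), t^2*exp(2*t) + 3*t*exp(2*t), t^2*exp(2*t)/2 + t*exp(2*t) + exp(2*t)]

Strategy: write B = P · J · P⁻¹ where J is a Jordan canonical form, so e^{tB} = P · e^{tJ} · P⁻¹, and e^{tJ} can be computed block-by-block.

B has Jordan form
J =
  [2, 1, 0]
  [0, 2, 1]
  [0, 0, 2]
(up to reordering of blocks).

Per-block formulas:
  For a 3×3 Jordan block J_3(2): exp(t · J_3(2)) = e^(2t)·(I + t·N + (t^2/2)·N^2), where N is the 3×3 nilpotent shift.

After assembling e^{tJ} and conjugating by P, we get:

e^{tB} =
  [-t^2*exp(2*t)/2 - 3*t*exp(2*t) + exp(2*t), t^2*exp(2*t) + 7*t*exp(2*t), t^2*exp(2*t)/2 + 3*t*exp(2*t)]
  [-t*exp(2*t), 2*t*exp(2*t) + exp(2*t), t*exp(2*t)]
  [-t^2*exp(2*t)/2 - t*exp(2*t), t^2*exp(2*t) + 3*t*exp(2*t), t^2*exp(2*t)/2 + t*exp(2*t) + exp(2*t)]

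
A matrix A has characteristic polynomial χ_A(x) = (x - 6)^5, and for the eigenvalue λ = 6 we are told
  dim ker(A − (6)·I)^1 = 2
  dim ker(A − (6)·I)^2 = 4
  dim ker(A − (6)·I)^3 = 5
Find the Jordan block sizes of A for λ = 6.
Block sizes for λ = 6: [3, 2]

From the dimensions of kernels of powers, the number of Jordan blocks of size at least j is d_j − d_{j−1} where d_j = dim ker(N^j) (with d_0 = 0). Computing the differences gives [2, 2, 1].
The number of blocks of size exactly k is (#blocks of size ≥ k) − (#blocks of size ≥ k + 1), so the partition is: 1 block(s) of size 2, 1 block(s) of size 3.
In nonincreasing order the block sizes are [3, 2].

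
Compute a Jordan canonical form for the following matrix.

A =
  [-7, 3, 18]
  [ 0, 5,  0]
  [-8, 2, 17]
J_2(5) ⊕ J_1(5)

The characteristic polynomial is
  det(x·I − A) = x^3 - 15*x^2 + 75*x - 125 = (x - 5)^3

Eigenvalues and multiplicities (the geometric multiplicity of λ is n − rank(A − λI), which equals the number of Jordan blocks for λ):
  λ = 5: algebraic multiplicity = 3, geometric multiplicity = 2

Determining the block sizes for each eigenvalue:
  λ = 5: 2 blocks summing to 3 forces exactly one block of size 2 and the rest size 1 → block sizes [2, 1]

Assembling the blocks gives a Jordan form
J =
  [5, 1, 0]
  [0, 5, 0]
  [0, 0, 5]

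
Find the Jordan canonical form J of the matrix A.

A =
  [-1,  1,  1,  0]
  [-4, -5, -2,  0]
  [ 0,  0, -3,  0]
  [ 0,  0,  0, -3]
J_2(-3) ⊕ J_1(-3) ⊕ J_1(-3)

The characteristic polynomial is
  det(x·I − A) = x^4 + 12*x^3 + 54*x^2 + 108*x + 81 = (x + 3)^4

Eigenvalues and multiplicities (the geometric multiplicity of λ is n − rank(A − λI), which equals the number of Jordan blocks for λ):
  λ = -3: algebraic multiplicity = 4, geometric multiplicity = 3

Determining the block sizes for each eigenvalue:
  λ = -3: 3 blocks summing to 4 forces exactly one block of size 2 and the rest size 1 → block sizes [2, 1, 1]

Assembling the blocks gives a Jordan form
J =
  [-3,  1,  0,  0]
  [ 0, -3,  0,  0]
  [ 0,  0, -3,  0]
  [ 0,  0,  0, -3]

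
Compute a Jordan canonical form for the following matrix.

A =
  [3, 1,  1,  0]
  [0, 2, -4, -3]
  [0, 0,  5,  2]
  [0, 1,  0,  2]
J_3(3) ⊕ J_1(3)

The characteristic polynomial is
  det(x·I − A) = x^4 - 12*x^3 + 54*x^2 - 108*x + 81 = (x - 3)^4

Eigenvalues and multiplicities (the geometric multiplicity of λ is n − rank(A − λI), which equals the number of Jordan blocks for λ):
  λ = 3: algebraic multiplicity = 4, geometric multiplicity = 2

Determining the block sizes for each eigenvalue:
  λ = 3: with am = 4 and gm = 2, the partition is not yet determined (e.g. several partitions of 4 into 2 parts exist). Let N = A − (3)·I. Computing rank(N^1) = 2, rank(N^2) = 1, rank(N^3) = 0; the number of blocks of size ≥ j is rank(N^{j−1}) − rank(N^j), giving [2, 1, 1]. So we have 1 block(s) of size 3, 1 block(s) of size 1 → block sizes [3, 1]

Assembling the blocks gives a Jordan form
J =
  [3, 1, 0, 0]
  [0, 3, 1, 0]
  [0, 0, 3, 0]
  [0, 0, 0, 3]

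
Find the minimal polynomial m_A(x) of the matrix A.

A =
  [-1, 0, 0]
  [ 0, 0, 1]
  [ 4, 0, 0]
x^3 + x^2

The characteristic polynomial is χ_A(x) = x^2*(x + 1), so the eigenvalues are known. The minimal polynomial is
  m_A(x) = Π_λ (x − λ)^{k_λ}
where k_λ is the size of the *largest* Jordan block for λ (equivalently, the smallest k with (A − λI)^k v = 0 for every generalised eigenvector v of λ).

  λ = -1: largest Jordan block has size 1, contributing (x + 1)
  λ = 0: largest Jordan block has size 2, contributing (x − 0)^2

So m_A(x) = x^2*(x + 1) = x^3 + x^2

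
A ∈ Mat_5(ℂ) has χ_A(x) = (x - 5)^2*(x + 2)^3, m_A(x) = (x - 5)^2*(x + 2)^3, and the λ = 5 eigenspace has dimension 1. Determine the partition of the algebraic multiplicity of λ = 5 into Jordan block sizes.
Block sizes for λ = 5: [2]

Step 1 — from the characteristic polynomial, algebraic multiplicity of λ = 5 is 2. From dim ker(A − (5)·I) = 1, there are exactly 1 Jordan blocks for λ = 5.
Step 2 — from the minimal polynomial, the factor (x − 5)^2 tells us the largest block for λ = 5 has size 2.
Step 3 — with total size 2, 1 blocks, and largest block 2, the block sizes (in nonincreasing order) are [2].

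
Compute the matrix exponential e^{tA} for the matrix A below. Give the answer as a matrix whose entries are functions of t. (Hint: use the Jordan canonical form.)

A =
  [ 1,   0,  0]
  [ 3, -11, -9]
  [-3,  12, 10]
e^{tA} =
  [exp(t), 0, 0]
  [exp(t) - exp(-2*t), -3*exp(t) + 4*exp(-2*t), -3*exp(t) + 3*exp(-2*t)]
  [-exp(t) + exp(-2*t), 4*exp(t) - 4*exp(-2*t), 4*exp(t) - 3*exp(-2*t)]

Strategy: write A = P · J · P⁻¹ where J is a Jordan canonical form, so e^{tA} = P · e^{tJ} · P⁻¹, and e^{tJ} can be computed block-by-block.

A has Jordan form
J =
  [-2, 0, 0]
  [ 0, 1, 0]
  [ 0, 0, 1]
(up to reordering of blocks).

Per-block formulas:
  For a 1×1 block at λ = -2: exp(t · [-2]) = [e^(-2t)].
  For a 1×1 block at λ = 1: exp(t · [1]) = [e^(1t)].

After assembling e^{tJ} and conjugating by P, we get:

e^{tA} =
  [exp(t), 0, 0]
  [exp(t) - exp(-2*t), -3*exp(t) + 4*exp(-2*t), -3*exp(t) + 3*exp(-2*t)]
  [-exp(t) + exp(-2*t), 4*exp(t) - 4*exp(-2*t), 4*exp(t) - 3*exp(-2*t)]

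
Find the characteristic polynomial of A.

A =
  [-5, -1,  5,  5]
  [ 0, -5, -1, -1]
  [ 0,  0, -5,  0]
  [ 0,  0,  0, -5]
x^4 + 20*x^3 + 150*x^2 + 500*x + 625

Expanding det(x·I − A) (e.g. by cofactor expansion or by noting that A is similar to its Jordan form J, which has the same characteristic polynomial as A) gives
  χ_A(x) = x^4 + 20*x^3 + 150*x^2 + 500*x + 625
which factors as (x + 5)^4. The eigenvalues (with algebraic multiplicities) are λ = -5 with multiplicity 4.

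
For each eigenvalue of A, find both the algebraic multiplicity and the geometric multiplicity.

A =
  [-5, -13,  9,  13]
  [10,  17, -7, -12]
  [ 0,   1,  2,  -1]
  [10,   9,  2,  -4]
λ = -5: alg = 1, geom = 1; λ = 5: alg = 3, geom = 1

Step 1 — factor the characteristic polynomial to read off the algebraic multiplicities:
  χ_A(x) = (x - 5)^3*(x + 5)

Step 2 — compute geometric multiplicities via the rank-nullity identity g(λ) = n − rank(A − λI):
  rank(A − (-5)·I) = 3, so dim ker(A − (-5)·I) = n − 3 = 1
  rank(A − (5)·I) = 3, so dim ker(A − (5)·I) = n − 3 = 1

Summary:
  λ = -5: algebraic multiplicity = 1, geometric multiplicity = 1
  λ = 5: algebraic multiplicity = 3, geometric multiplicity = 1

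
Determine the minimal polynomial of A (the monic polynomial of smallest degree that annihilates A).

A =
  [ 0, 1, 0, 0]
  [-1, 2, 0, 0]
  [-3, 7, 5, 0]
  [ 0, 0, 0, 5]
x^3 - 7*x^2 + 11*x - 5

The characteristic polynomial is χ_A(x) = (x - 5)^2*(x - 1)^2, so the eigenvalues are known. The minimal polynomial is
  m_A(x) = Π_λ (x − λ)^{k_λ}
where k_λ is the size of the *largest* Jordan block for λ (equivalently, the smallest k with (A − λI)^k v = 0 for every generalised eigenvector v of λ).

  λ = 1: largest Jordan block has size 2, contributing (x − 1)^2
  λ = 5: largest Jordan block has size 1, contributing (x − 5)

So m_A(x) = (x - 5)*(x - 1)^2 = x^3 - 7*x^2 + 11*x - 5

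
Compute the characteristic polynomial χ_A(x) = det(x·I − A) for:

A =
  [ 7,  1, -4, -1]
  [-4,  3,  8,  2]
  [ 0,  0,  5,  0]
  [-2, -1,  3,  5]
x^4 - 20*x^3 + 150*x^2 - 500*x + 625

Expanding det(x·I − A) (e.g. by cofactor expansion or by noting that A is similar to its Jordan form J, which has the same characteristic polynomial as A) gives
  χ_A(x) = x^4 - 20*x^3 + 150*x^2 - 500*x + 625
which factors as (x - 5)^4. The eigenvalues (with algebraic multiplicities) are λ = 5 with multiplicity 4.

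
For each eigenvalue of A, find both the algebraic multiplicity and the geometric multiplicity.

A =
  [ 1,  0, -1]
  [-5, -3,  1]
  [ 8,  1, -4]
λ = -2: alg = 3, geom = 1

Step 1 — factor the characteristic polynomial to read off the algebraic multiplicities:
  χ_A(x) = (x + 2)^3

Step 2 — compute geometric multiplicities via the rank-nullity identity g(λ) = n − rank(A − λI):
  rank(A − (-2)·I) = 2, so dim ker(A − (-2)·I) = n − 2 = 1

Summary:
  λ = -2: algebraic multiplicity = 3, geometric multiplicity = 1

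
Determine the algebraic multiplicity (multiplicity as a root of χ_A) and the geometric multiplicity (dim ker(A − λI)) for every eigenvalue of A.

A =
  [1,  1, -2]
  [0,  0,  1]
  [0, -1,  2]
λ = 1: alg = 3, geom = 1

Step 1 — factor the characteristic polynomial to read off the algebraic multiplicities:
  χ_A(x) = (x - 1)^3

Step 2 — compute geometric multiplicities via the rank-nullity identity g(λ) = n − rank(A − λI):
  rank(A − (1)·I) = 2, so dim ker(A − (1)·I) = n − 2 = 1

Summary:
  λ = 1: algebraic multiplicity = 3, geometric multiplicity = 1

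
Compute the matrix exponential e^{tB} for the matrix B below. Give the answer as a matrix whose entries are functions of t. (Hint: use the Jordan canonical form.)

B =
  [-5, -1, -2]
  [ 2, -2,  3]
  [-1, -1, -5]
e^{tB} =
  [t^2*exp(-4*t)/2 - t*exp(-4*t) + exp(-4*t), t^2*exp(-4*t)/2 - t*exp(-4*t), t^2*exp(-4*t)/2 - 2*t*exp(-4*t)]
  [-t^2*exp(-4*t)/2 + 2*t*exp(-4*t), -t^2*exp(-4*t)/2 + 2*t*exp(-4*t) + exp(-4*t), -t^2*exp(-4*t)/2 + 3*t*exp(-4*t)]
  [-t*exp(-4*t), -t*exp(-4*t), -t*exp(-4*t) + exp(-4*t)]

Strategy: write B = P · J · P⁻¹ where J is a Jordan canonical form, so e^{tB} = P · e^{tJ} · P⁻¹, and e^{tJ} can be computed block-by-block.

B has Jordan form
J =
  [-4,  1,  0]
  [ 0, -4,  1]
  [ 0,  0, -4]
(up to reordering of blocks).

Per-block formulas:
  For a 3×3 Jordan block J_3(-4): exp(t · J_3(-4)) = e^(-4t)·(I + t·N + (t^2/2)·N^2), where N is the 3×3 nilpotent shift.

After assembling e^{tJ} and conjugating by P, we get:

e^{tB} =
  [t^2*exp(-4*t)/2 - t*exp(-4*t) + exp(-4*t), t^2*exp(-4*t)/2 - t*exp(-4*t), t^2*exp(-4*t)/2 - 2*t*exp(-4*t)]
  [-t^2*exp(-4*t)/2 + 2*t*exp(-4*t), -t^2*exp(-4*t)/2 + 2*t*exp(-4*t) + exp(-4*t), -t^2*exp(-4*t)/2 + 3*t*exp(-4*t)]
  [-t*exp(-4*t), -t*exp(-4*t), -t*exp(-4*t) + exp(-4*t)]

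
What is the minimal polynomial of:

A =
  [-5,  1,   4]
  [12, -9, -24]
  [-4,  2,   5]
x^2 + 6*x + 9

The characteristic polynomial is χ_A(x) = (x + 3)^3, so the eigenvalues are known. The minimal polynomial is
  m_A(x) = Π_λ (x − λ)^{k_λ}
where k_λ is the size of the *largest* Jordan block for λ (equivalently, the smallest k with (A − λI)^k v = 0 for every generalised eigenvector v of λ).

  λ = -3: largest Jordan block has size 2, contributing (x + 3)^2

So m_A(x) = (x + 3)^2 = x^2 + 6*x + 9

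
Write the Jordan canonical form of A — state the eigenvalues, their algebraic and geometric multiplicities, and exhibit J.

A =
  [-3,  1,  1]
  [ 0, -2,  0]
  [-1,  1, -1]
J_2(-2) ⊕ J_1(-2)

The characteristic polynomial is
  det(x·I − A) = x^3 + 6*x^2 + 12*x + 8 = (x + 2)^3

Eigenvalues and multiplicities (the geometric multiplicity of λ is n − rank(A − λI), which equals the number of Jordan blocks for λ):
  λ = -2: algebraic multiplicity = 3, geometric multiplicity = 2

Determining the block sizes for each eigenvalue:
  λ = -2: 2 blocks summing to 3 forces exactly one block of size 2 and the rest size 1 → block sizes [2, 1]

Assembling the blocks gives a Jordan form
J =
  [-2,  1,  0]
  [ 0, -2,  0]
  [ 0,  0, -2]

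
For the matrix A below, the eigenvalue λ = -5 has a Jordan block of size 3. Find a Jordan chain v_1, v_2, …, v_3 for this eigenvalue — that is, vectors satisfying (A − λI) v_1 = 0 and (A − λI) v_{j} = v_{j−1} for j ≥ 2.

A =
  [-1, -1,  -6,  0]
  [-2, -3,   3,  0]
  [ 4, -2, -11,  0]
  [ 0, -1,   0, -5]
A Jordan chain for λ = -5 of length 3:
v_1 = (-6, 0, -4, 2)ᵀ
v_2 = (4, -2, 4, 0)ᵀ
v_3 = (1, 0, 0, 0)ᵀ

Let N = A − (-5)·I. We want v_3 with N^3 v_3 = 0 but N^2 v_3 ≠ 0; then v_{j-1} := N · v_j for j = 3, …, 2.

Pick v_3 = (1, 0, 0, 0)ᵀ.
Then v_2 = N · v_3 = (4, -2, 4, 0)ᵀ.
Then v_1 = N · v_2 = (-6, 0, -4, 2)ᵀ.

Sanity check: (A − (-5)·I) v_1 = (0, 0, 0, 0)ᵀ = 0. ✓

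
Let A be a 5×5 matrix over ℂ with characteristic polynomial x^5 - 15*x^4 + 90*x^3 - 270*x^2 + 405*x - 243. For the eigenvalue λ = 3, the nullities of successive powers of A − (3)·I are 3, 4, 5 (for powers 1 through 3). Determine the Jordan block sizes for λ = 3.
Block sizes for λ = 3: [3, 1, 1]

From the dimensions of kernels of powers, the number of Jordan blocks of size at least j is d_j − d_{j−1} where d_j = dim ker(N^j) (with d_0 = 0). Computing the differences gives [3, 1, 1].
The number of blocks of size exactly k is (#blocks of size ≥ k) − (#blocks of size ≥ k + 1), so the partition is: 2 block(s) of size 1, 1 block(s) of size 3.
In nonincreasing order the block sizes are [3, 1, 1].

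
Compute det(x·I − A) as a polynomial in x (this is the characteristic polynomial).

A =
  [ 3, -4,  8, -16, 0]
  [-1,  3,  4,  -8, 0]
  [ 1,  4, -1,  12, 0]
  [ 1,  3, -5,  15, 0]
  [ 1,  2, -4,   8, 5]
x^5 - 25*x^4 + 250*x^3 - 1250*x^2 + 3125*x - 3125

Expanding det(x·I − A) (e.g. by cofactor expansion or by noting that A is similar to its Jordan form J, which has the same characteristic polynomial as A) gives
  χ_A(x) = x^5 - 25*x^4 + 250*x^3 - 1250*x^2 + 3125*x - 3125
which factors as (x - 5)^5. The eigenvalues (with algebraic multiplicities) are λ = 5 with multiplicity 5.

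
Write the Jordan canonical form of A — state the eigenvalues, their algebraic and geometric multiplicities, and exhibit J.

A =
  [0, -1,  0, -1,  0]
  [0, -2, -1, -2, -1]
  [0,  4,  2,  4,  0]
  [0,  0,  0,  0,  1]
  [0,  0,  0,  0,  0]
J_3(0) ⊕ J_2(0)

The characteristic polynomial is
  det(x·I − A) = x^5

Eigenvalues and multiplicities (the geometric multiplicity of λ is n − rank(A − λI), which equals the number of Jordan blocks for λ):
  λ = 0: algebraic multiplicity = 5, geometric multiplicity = 2

Determining the block sizes for each eigenvalue:
  λ = 0: with am = 5 and gm = 2, the partition is not yet determined (e.g. several partitions of 5 into 2 parts exist). Let N = A − (0)·I. Computing rank(N^1) = 3, rank(N^2) = 1, rank(N^3) = 0; the number of blocks of size ≥ j is rank(N^{j−1}) − rank(N^j), giving [2, 2, 1]. So we have 1 block(s) of size 3, 1 block(s) of size 2 → block sizes [3, 2]

Assembling the blocks gives a Jordan form
J =
  [0, 1, 0, 0, 0]
  [0, 0, 1, 0, 0]
  [0, 0, 0, 0, 0]
  [0, 0, 0, 0, 1]
  [0, 0, 0, 0, 0]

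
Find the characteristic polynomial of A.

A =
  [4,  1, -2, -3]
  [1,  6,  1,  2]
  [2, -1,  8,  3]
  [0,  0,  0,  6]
x^4 - 24*x^3 + 216*x^2 - 864*x + 1296

Expanding det(x·I − A) (e.g. by cofactor expansion or by noting that A is similar to its Jordan form J, which has the same characteristic polynomial as A) gives
  χ_A(x) = x^4 - 24*x^3 + 216*x^2 - 864*x + 1296
which factors as (x - 6)^4. The eigenvalues (with algebraic multiplicities) are λ = 6 with multiplicity 4.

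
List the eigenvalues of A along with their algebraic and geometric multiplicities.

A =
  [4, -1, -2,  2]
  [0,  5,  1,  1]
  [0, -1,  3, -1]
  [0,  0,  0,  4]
λ = 4: alg = 4, geom = 2

Step 1 — factor the characteristic polynomial to read off the algebraic multiplicities:
  χ_A(x) = (x - 4)^4

Step 2 — compute geometric multiplicities via the rank-nullity identity g(λ) = n − rank(A − λI):
  rank(A − (4)·I) = 2, so dim ker(A − (4)·I) = n − 2 = 2

Summary:
  λ = 4: algebraic multiplicity = 4, geometric multiplicity = 2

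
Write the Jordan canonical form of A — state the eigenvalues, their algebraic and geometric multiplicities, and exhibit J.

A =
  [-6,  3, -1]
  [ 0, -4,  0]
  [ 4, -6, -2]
J_2(-4) ⊕ J_1(-4)

The characteristic polynomial is
  det(x·I − A) = x^3 + 12*x^2 + 48*x + 64 = (x + 4)^3

Eigenvalues and multiplicities (the geometric multiplicity of λ is n − rank(A − λI), which equals the number of Jordan blocks for λ):
  λ = -4: algebraic multiplicity = 3, geometric multiplicity = 2

Determining the block sizes for each eigenvalue:
  λ = -4: 2 blocks summing to 3 forces exactly one block of size 2 and the rest size 1 → block sizes [2, 1]

Assembling the blocks gives a Jordan form
J =
  [-4,  1,  0]
  [ 0, -4,  0]
  [ 0,  0, -4]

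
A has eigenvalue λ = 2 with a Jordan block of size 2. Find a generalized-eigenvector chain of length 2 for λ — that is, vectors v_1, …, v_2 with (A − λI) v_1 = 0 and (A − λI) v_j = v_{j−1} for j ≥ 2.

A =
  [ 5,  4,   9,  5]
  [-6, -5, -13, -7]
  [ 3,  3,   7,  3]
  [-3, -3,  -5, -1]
A Jordan chain for λ = 2 of length 2:
v_1 = (12, -18, 9, -9)ᵀ
v_2 = (7, -9, 3, 0)ᵀ

Let N = A − (2)·I. We want v_2 with N^2 v_2 = 0 but N^1 v_2 ≠ 0; then v_{j-1} := N · v_j for j = 2, …, 2.

Pick v_2 = (7, -9, 3, 0)ᵀ.
Then v_1 = N · v_2 = (12, -18, 9, -9)ᵀ.

Sanity check: (A − (2)·I) v_1 = (0, 0, 0, 0)ᵀ = 0. ✓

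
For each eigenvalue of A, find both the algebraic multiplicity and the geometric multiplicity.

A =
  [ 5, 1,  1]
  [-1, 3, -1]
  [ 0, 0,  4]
λ = 4: alg = 3, geom = 2

Step 1 — factor the characteristic polynomial to read off the algebraic multiplicities:
  χ_A(x) = (x - 4)^3

Step 2 — compute geometric multiplicities via the rank-nullity identity g(λ) = n − rank(A − λI):
  rank(A − (4)·I) = 1, so dim ker(A − (4)·I) = n − 1 = 2

Summary:
  λ = 4: algebraic multiplicity = 3, geometric multiplicity = 2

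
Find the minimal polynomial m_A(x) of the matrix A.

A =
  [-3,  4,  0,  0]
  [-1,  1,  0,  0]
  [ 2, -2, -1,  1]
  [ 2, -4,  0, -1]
x^2 + 2*x + 1

The characteristic polynomial is χ_A(x) = (x + 1)^4, so the eigenvalues are known. The minimal polynomial is
  m_A(x) = Π_λ (x − λ)^{k_λ}
where k_λ is the size of the *largest* Jordan block for λ (equivalently, the smallest k with (A − λI)^k v = 0 for every generalised eigenvector v of λ).

  λ = -1: largest Jordan block has size 2, contributing (x + 1)^2

So m_A(x) = (x + 1)^2 = x^2 + 2*x + 1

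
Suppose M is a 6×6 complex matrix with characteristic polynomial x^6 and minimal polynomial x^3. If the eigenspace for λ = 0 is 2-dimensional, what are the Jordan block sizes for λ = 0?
Block sizes for λ = 0: [3, 3]

Step 1 — from the characteristic polynomial, algebraic multiplicity of λ = 0 is 6. From dim ker(M − (0)·I) = 2, there are exactly 2 Jordan blocks for λ = 0.
Step 2 — from the minimal polynomial, the factor (x − 0)^3 tells us the largest block for λ = 0 has size 3.
Step 3 — with total size 6, 2 blocks, and largest block 3, the block sizes (in nonincreasing order) are [3, 3].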